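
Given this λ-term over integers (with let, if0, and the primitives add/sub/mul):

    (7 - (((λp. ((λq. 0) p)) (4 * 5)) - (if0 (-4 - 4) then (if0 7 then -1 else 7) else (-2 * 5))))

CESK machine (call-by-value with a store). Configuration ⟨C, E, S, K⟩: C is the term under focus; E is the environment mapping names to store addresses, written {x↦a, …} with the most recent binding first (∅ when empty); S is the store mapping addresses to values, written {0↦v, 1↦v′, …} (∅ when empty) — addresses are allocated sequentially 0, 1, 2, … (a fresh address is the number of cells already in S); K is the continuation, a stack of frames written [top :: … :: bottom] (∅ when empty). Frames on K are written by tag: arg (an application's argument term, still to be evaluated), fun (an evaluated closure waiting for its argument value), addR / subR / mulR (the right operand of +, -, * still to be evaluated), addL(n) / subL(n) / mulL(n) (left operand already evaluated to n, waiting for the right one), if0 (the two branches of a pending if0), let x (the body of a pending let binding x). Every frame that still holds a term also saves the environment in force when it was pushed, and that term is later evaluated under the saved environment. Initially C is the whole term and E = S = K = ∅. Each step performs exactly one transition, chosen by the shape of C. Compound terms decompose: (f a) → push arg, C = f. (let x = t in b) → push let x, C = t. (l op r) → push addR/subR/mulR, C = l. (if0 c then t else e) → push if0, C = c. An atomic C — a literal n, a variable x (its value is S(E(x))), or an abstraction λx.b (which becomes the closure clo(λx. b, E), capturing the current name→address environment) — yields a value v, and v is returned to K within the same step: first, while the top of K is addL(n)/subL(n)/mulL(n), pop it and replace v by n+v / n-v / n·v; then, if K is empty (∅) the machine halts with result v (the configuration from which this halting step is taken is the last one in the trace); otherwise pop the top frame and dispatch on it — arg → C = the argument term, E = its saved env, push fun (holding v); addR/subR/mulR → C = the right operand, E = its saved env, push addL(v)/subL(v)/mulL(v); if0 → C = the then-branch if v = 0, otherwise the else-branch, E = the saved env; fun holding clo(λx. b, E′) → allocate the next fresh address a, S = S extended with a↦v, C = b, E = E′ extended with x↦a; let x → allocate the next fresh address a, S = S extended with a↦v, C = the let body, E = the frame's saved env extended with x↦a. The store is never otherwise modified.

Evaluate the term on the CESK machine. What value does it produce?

0. [C=(7 - (((λp. ((λq. 0) p)) (4 * 5)) - (if0 (-4 - 4) then (if0 7 then -1 else 7) else (-2 * 5)))) | E=∅ | S=∅ | K=∅]
1. [C=7 | E=∅ | S=∅ | K=[subR]]
2. [C=(((λp. ((λq. 0) p)) (4 * 5)) - (if0 (-4 - 4) then (if0 7 then -1 else 7) else (-2 * 5))) | E=∅ | S=∅ | K=[subL(7)]]
3. [C=((λp. ((λq. 0) p)) (4 * 5)) | E=∅ | S=∅ | K=[subR :: subL(7)]]
4. [C=(λp. ((λq. 0) p)) | E=∅ | S=∅ | K=[arg :: subR :: subL(7)]]
5. [C=(4 * 5) | E=∅ | S=∅ | K=[fun :: subR :: subL(7)]]
6. [C=4 | E=∅ | S=∅ | K=[mulR :: fun :: subR :: subL(7)]]
7. [C=5 | E=∅ | S=∅ | K=[mulL(4) :: fun :: subR :: subL(7)]]
8. [C=((λq. 0) p) | E={p↦0} | S={0↦20} | K=[subR :: subL(7)]]
9. [C=(λq. 0) | E={p↦0} | S={0↦20} | K=[arg :: subR :: subL(7)]]
10. [C=p | E={p↦0} | S={0↦20} | K=[fun :: subR :: subL(7)]]
11. [C=0 | E={q↦1, p↦0} | S={0↦20, 1↦20} | K=[subR :: subL(7)]]
12. [C=(if0 (-4 - 4) then (if0 7 then -1 else 7) else (-2 * 5)) | E=∅ | S={0↦20, 1↦20} | K=[subL(0) :: subL(7)]]
13. [C=(-4 - 4) | E=∅ | S={0↦20, 1↦20} | K=[if0 :: subL(0) :: subL(7)]]
14. [C=-4 | E=∅ | S={0↦20, 1↦20} | K=[subR :: if0 :: subL(0) :: subL(7)]]
15. [C=4 | E=∅ | S={0↦20, 1↦20} | K=[subL(-4) :: if0 :: subL(0) :: subL(7)]]
16. [C=(-2 * 5) | E=∅ | S={0↦20, 1↦20} | K=[subL(0) :: subL(7)]]
17. [C=-2 | E=∅ | S={0↦20, 1↦20} | K=[mulR :: subL(0) :: subL(7)]]
18. [C=5 | E=∅ | S={0↦20, 1↦20} | K=[mulL(-2) :: subL(0) :: subL(7)]]
→ final value -3

Answer: -3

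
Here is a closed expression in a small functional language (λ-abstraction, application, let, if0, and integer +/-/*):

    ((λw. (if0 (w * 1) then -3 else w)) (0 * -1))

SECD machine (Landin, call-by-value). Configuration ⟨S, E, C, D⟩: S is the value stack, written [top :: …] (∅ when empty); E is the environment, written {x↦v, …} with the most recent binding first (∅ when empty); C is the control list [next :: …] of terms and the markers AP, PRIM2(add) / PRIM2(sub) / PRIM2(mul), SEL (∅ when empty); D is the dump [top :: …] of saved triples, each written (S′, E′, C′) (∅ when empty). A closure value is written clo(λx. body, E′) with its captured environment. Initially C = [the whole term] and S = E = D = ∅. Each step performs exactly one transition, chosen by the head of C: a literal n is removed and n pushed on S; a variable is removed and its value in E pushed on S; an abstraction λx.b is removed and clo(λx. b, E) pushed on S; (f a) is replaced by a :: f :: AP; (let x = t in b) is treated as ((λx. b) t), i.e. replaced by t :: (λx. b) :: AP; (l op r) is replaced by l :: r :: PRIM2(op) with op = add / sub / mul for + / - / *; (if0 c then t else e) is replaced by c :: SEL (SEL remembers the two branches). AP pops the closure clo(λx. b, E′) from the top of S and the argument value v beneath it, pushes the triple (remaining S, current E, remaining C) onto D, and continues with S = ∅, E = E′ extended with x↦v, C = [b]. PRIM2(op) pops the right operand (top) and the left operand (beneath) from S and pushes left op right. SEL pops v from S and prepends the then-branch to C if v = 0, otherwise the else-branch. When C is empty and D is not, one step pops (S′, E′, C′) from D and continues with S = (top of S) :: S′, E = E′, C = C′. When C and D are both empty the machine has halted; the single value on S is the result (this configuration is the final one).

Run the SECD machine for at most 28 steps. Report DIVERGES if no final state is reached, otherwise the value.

Answer: -3

Machine steps:
step 0: [S=∅ | E=∅ | C=[((λw. (if0 (w * 1) then -3 else w)) (0 * -1))] | D=∅]
step 1: [S=∅ | E=∅ | C=[(0 * -1) :: (λw. (if0 (w * 1) then -3 else w)) :: AP] | D=∅]
step 2: [S=∅ | E=∅ | C=[0 :: -1 :: PRIM2(mul) :: (λw. (if0 (w * 1) then -3 else w)) :: AP] | D=∅]
step 3: [S=[0] | E=∅ | C=[-1 :: PRIM2(mul) :: (λw. (if0 (w * 1) then -3 else w)) :: AP] | D=∅]
step 4: [S=[-1 :: 0] | E=∅ | C=[PRIM2(mul) :: (λw. (if0 (w * 1) then -3 else w)) :: AP] | D=∅]
step 5: [S=[0] | E=∅ | C=[(λw. (if0 (w * 1) then -3 else w)) :: AP] | D=∅]
step 6: [S=[clo(λw. (if0 (w * 1) then -3 else w), ∅) :: 0] | E=∅ | C=[AP] | D=∅]
step 7: [S=∅ | E={w↦0} | C=[(if0 (w * 1) then -3 else w)] | D=[(∅, ∅, ∅)]]
step 8: [S=∅ | E={w↦0} | C=[(w * 1) :: SEL] | D=[(∅, ∅, ∅)]]
step 9: [S=∅ | E={w↦0} | C=[w :: 1 :: PRIM2(mul) :: SEL] | D=[(∅, ∅, ∅)]]
step 10: [S=[0] | E={w↦0} | C=[1 :: PRIM2(mul) :: SEL] | D=[(∅, ∅, ∅)]]
step 11: [S=[1 :: 0] | E={w↦0} | C=[PRIM2(mul) :: SEL] | D=[(∅, ∅, ∅)]]
step 12: [S=[0] | E={w↦0} | C=[SEL] | D=[(∅, ∅, ∅)]]
step 13: [S=∅ | E={w↦0} | C=[-3] | D=[(∅, ∅, ∅)]]
step 14: [S=[-3] | E={w↦0} | C=∅ | D=[(∅, ∅, ∅)]]
step 15: [S=[-3] | E=∅ | C=∅ | D=∅]
→ final value -3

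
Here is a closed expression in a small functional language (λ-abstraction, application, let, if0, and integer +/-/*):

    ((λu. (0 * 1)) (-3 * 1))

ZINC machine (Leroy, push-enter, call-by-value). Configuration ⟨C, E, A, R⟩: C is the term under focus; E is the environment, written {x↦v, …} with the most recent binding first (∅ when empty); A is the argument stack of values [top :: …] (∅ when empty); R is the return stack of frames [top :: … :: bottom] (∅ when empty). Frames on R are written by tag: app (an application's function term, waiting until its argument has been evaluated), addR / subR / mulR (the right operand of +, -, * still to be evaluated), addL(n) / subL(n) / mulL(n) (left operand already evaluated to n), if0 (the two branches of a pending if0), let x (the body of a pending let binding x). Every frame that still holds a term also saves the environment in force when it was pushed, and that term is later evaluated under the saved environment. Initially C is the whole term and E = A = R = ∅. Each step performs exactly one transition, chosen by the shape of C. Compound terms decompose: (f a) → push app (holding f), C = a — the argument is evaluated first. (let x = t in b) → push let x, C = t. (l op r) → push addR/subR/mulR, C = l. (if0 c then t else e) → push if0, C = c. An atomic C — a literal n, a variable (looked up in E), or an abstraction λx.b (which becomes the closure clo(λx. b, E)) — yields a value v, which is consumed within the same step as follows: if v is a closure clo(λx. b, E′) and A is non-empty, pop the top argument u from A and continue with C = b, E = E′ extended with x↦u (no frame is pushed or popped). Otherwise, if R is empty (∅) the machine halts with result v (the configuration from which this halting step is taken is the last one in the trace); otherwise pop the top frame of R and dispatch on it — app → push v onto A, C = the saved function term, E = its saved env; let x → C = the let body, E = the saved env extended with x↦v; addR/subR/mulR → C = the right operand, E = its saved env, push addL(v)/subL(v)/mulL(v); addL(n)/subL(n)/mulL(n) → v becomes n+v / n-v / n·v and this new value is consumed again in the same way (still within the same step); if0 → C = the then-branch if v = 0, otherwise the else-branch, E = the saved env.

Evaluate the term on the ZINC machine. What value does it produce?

0. [C=((λu. (0 * 1)) (-3 * 1)) | E=∅ | A=∅ | R=∅]
1. [C=(-3 * 1) | E=∅ | A=∅ | R=[app]]
2. [C=-3 | E=∅ | A=∅ | R=[mulR :: app]]
3. [C=1 | E=∅ | A=∅ | R=[mulL(-3) :: app]]
4. [C=(λu. (0 * 1)) | E=∅ | A=[-3] | R=∅]
5. [C=(0 * 1) | E={u↦-3} | A=∅ | R=∅]
6. [C=0 | E={u↦-3} | A=∅ | R=[mulR]]
7. [C=1 | E={u↦-3} | A=∅ | R=[mulL(0)]]
→ final value 0

Answer: 0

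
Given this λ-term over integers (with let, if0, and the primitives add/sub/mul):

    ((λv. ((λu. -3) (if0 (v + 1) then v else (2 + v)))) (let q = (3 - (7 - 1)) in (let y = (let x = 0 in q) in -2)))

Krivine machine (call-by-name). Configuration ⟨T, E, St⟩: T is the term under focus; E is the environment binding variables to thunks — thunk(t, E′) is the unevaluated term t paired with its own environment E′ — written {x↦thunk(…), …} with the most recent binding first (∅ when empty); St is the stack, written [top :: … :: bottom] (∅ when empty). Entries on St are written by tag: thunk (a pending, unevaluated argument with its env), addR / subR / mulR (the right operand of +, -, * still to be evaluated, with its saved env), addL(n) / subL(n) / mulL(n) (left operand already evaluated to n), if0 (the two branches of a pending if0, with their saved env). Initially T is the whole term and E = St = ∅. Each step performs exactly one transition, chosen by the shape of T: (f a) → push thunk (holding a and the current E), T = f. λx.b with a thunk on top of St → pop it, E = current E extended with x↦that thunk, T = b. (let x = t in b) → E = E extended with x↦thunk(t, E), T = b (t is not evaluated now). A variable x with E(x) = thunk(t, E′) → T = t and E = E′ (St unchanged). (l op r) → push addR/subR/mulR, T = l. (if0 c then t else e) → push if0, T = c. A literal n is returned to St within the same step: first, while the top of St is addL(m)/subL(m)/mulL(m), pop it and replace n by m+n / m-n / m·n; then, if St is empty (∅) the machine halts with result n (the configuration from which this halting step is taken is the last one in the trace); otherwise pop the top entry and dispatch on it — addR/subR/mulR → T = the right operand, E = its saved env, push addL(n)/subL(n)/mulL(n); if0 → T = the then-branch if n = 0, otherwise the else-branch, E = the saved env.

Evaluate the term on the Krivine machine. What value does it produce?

Answer: -3

Derivation:
t=0: <T=((λv. ((λu. -3) (if0 (v + 1) then v else (2 + v)))) (let q = (3 - (7 - 1)) in (let y = (let x = 0 in q) in -2))), E=∅, St=∅>
t=1: <T=(λv. ((λu. -3) (if0 (v + 1) then v else (2 + v)))), E=∅, St=[thunk]>
t=2: <T=((λu. -3) (if0 (v + 1) then v else (2 + v))), E={v↦thunk((let q = (3 - (7 - 1)) in (let y = (let x = 0 in q) in -2)), ∅)}, St=∅>
t=3: <T=(λu. -3), E={v↦thunk((let q = (3 - (7 - 1)) in (let y = (let x = 0 in q) in -2)), ∅)}, St=[thunk]>
t=4: <T=-3, E={u↦thunk((if0 (v + 1) then v else (2 + v)), {v↦thunk((let q = (3 - (7 - 1)) in (let y = (let x = 0 in q) in -2)), ∅)}), v↦thunk((let q = (3 - (7 - 1)) in (let y = (let x = 0 in q) in -2)), ∅)}, St=∅>
→ final value -3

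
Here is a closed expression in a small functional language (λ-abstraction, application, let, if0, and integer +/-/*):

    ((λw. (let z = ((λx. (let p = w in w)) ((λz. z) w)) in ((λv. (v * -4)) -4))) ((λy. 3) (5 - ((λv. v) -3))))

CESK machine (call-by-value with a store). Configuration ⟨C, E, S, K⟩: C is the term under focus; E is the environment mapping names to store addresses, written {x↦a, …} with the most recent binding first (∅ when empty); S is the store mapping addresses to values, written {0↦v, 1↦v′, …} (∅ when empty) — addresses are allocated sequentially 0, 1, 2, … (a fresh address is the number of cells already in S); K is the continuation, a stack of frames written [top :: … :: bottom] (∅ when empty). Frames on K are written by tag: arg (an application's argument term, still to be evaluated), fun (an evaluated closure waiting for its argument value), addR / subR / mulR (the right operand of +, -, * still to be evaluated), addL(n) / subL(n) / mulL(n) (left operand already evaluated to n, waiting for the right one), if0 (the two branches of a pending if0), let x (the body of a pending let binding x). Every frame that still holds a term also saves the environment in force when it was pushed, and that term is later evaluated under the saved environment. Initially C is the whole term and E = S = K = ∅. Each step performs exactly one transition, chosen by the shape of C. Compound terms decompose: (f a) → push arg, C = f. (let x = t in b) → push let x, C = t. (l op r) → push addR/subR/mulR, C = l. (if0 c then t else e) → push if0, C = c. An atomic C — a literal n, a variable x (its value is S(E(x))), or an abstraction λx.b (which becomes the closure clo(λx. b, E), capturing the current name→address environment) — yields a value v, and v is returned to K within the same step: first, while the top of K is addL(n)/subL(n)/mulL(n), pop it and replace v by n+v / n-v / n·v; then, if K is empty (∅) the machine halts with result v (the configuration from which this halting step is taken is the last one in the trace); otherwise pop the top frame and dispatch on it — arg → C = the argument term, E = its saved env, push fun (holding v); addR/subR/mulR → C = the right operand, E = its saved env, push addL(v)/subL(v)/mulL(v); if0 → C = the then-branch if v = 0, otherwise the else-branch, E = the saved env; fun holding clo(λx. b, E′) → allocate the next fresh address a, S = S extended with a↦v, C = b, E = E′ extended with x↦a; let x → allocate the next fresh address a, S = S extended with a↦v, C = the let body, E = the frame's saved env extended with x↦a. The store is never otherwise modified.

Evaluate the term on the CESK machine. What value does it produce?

0. <C=((λw. (let z = ((λx. (let p = w in w)) ((λz. z) w)) in ((λv. (v * -4)) -4))) ((λy. 3) (5 - ((λv. v) -3)))), E=∅, S=∅, K=∅>
1. <C=(λw. (let z = ((λx. (let p = w in w)) ((λz. z) w)) in ((λv. (v * -4)) -4))), E=∅, S=∅, K=[arg]>
2. <C=((λy. 3) (5 - ((λv. v) -3))), E=∅, S=∅, K=[fun]>
3. <C=(λy. 3), E=∅, S=∅, K=[arg :: fun]>
4. <C=(5 - ((λv. v) -3)), E=∅, S=∅, K=[fun :: fun]>
5. <C=5, E=∅, S=∅, K=[subR :: fun :: fun]>
6. <C=((λv. v) -3), E=∅, S=∅, K=[subL(5) :: fun :: fun]>
7. <C=(λv. v), E=∅, S=∅, K=[arg :: subL(5) :: fun :: fun]>
8. <C=-3, E=∅, S=∅, K=[fun :: subL(5) :: fun :: fun]>
9. <C=v, E={v↦0}, S={0↦-3}, K=[subL(5) :: fun :: fun]>
10. <C=3, E={y↦1}, S={0↦-3, 1↦8}, K=[fun]>
11. <C=(let z = ((λx. (let p = w in w)) ((λz. z) w)) in ((λv. (v * -4)) -4)), E={w↦2}, S={0↦-3, 1↦8, 2↦3}, K=∅>
12. <C=((λx. (let p = w in w)) ((λz. z) w)), E={w↦2}, S={0↦-3, 1↦8, 2↦3}, K=[let z]>
13. <C=(λx. (let p = w in w)), E={w↦2}, S={0↦-3, 1↦8, 2↦3}, K=[arg :: let z]>
14. <C=((λz. z) w), E={w↦2}, S={0↦-3, 1↦8, 2↦3}, K=[fun :: let z]>
15. <C=(λz. z), E={w↦2}, S={0↦-3, 1↦8, 2↦3}, K=[arg :: fun :: let z]>
16. <C=w, E={w↦2}, S={0↦-3, 1↦8, 2↦3}, K=[fun :: fun :: let z]>
17. <C=z, E={z↦3, w↦2}, S={0↦-3, 1↦8, 2↦3, 3↦3}, K=[fun :: let z]>
18. <C=(let p = w in w), E={x↦4, w↦2}, S={0↦-3, 1↦8, 2↦3, 3↦3, 4↦3}, K=[let z]>
19. <C=w, E={x↦4, w↦2}, S={0↦-3, 1↦8, 2↦3, 3↦3, 4↦3}, K=[let p :: let z]>
20. <C=w, E={p↦5, x↦4, w↦2}, S={0↦-3, 1↦8, 2↦3, 3↦3, 4↦3, 5↦3}, K=[let z]>
21. <C=((λv. (v * -4)) -4), E={z↦6, w↦2}, S={0↦-3, 1↦8, 2↦3, 3↦3, 4↦3, 5↦3, 6↦3}, K=∅>
22. <C=(λv. (v * -4)), E={z↦6, w↦2}, S={0↦-3, 1↦8, 2↦3, 3↦3, 4↦3, 5↦3, 6↦3}, K=[arg]>
23. <C=-4, E={z↦6, w↦2}, S={0↦-3, 1↦8, 2↦3, 3↦3, 4↦3, 5↦3, 6↦3}, K=[fun]>
24. <C=(v * -4), E={v↦7, z↦6, w↦2}, S={0↦-3, 1↦8, 2↦3, 3↦3, 4↦3, 5↦3, 6↦3, 7↦-4}, K=∅>
25. <C=v, E={v↦7, z↦6, w↦2}, S={0↦-3, 1↦8, 2↦3, 3↦3, 4↦3, 5↦3, 6↦3, 7↦-4}, K=[mulR]>
26. <C=-4, E={v↦7, z↦6, w↦2}, S={0↦-3, 1↦8, 2↦3, 3↦3, 4↦3, 5↦3, 6↦3, 7↦-4}, K=[mulL(-4)]>
→ final value 16

Answer: 16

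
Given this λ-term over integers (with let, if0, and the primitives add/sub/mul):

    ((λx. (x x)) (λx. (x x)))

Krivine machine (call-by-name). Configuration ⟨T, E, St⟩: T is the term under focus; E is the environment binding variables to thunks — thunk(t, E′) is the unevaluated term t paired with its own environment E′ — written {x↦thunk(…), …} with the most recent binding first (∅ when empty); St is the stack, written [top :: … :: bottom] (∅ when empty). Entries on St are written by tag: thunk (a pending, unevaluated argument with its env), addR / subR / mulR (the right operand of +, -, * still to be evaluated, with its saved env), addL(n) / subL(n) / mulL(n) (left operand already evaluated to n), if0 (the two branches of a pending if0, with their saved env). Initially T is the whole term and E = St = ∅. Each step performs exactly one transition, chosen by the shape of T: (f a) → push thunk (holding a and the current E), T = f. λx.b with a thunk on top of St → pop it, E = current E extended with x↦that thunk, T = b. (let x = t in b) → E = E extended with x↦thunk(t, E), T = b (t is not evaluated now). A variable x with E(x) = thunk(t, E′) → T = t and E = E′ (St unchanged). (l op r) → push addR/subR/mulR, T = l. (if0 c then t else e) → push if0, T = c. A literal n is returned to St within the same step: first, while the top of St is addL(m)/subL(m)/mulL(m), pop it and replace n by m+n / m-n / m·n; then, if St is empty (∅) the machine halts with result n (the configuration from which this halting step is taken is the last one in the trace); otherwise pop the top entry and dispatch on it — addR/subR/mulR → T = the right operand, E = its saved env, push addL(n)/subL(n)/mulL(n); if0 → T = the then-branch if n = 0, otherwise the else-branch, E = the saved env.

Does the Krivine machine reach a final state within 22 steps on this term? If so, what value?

Answer: DIVERGES (no final state within 22 steps)

Machine steps:
t=0: [T=((λx. (x x)) (λx. (x x))) | E=∅ | St=∅]
t=1: [T=(λx. (x x)) | E=∅ | St=[thunk]]
t=2: [T=(x x) | E={x↦thunk((λx. (x x)), ∅)} | St=∅]
t=3: [T=x | E={x↦thunk((λx. (x x)), ∅)} | St=[thunk]]
t=4: [T=(λx. (x x)) | E=∅ | St=[thunk]]
t=5: [T=(x x) | E={x↦thunk(x, {x↦thunk((λx. (x x)), ∅)})} | St=∅]
t=6: [T=x | E={x↦thunk(x, {x↦thunk((λx. (x x)), ∅)})} | St=[thunk]]
t=7: [T=x | E={x↦thunk((λx. (x x)), ∅)} | St=[thunk]]
t=8: [T=(λx. (x x)) | E=∅ | St=[thunk]]
t=9: [T=(x x) | E={x↦thunk(x, {x↦thunk(x, {x↦thunk((λx. (x x)), ∅)})})} | St=∅]
t=10: [T=x | E={x↦thunk(x, {x↦thunk(x, {x↦thunk((λx. (x x)), ∅)})})} | St=[thunk]]
t=11: [T=x | E={x↦thunk(x, {x↦thunk((λx. (x x)), ∅)})} | St=[thunk]]
t=12: [T=x | E={x↦thunk((λx. (x x)), ∅)} | St=[thunk]]
t=13: [T=(λx. (x x)) | E=∅ | St=[thunk]]
t=14: [T=(x x) | E={x↦thunk(x, {x↦thunk(x, {x↦thunk(x, {x↦thunk((λx. (x x)), ∅)})})})} | St=∅]
t=15: [T=x | E={x↦thunk(x, {x↦thunk(x, {x↦thunk(x, {x↦thunk((λx. (x x)), ∅)})})})} | St=[thunk]]
t=16: [T=x | E={x↦thunk(x, {x↦thunk(x, {x↦thunk((λx. (x x)), ∅)})})} | St=[thunk]]
t=17: [T=x | E={x↦thunk(x, {x↦thunk((λx. (x x)), ∅)})} | St=[thunk]]
t=18: [T=x | E={x↦thunk((λx. (x x)), ∅)} | St=[thunk]]
t=19: [T=(λx. (x x)) | E=∅ | St=[thunk]]
t=20: [T=(x x) | E={x↦thunk(x, {x↦thunk(x, {x↦thunk(x, {x↦thunk(x, {x↦thunk((λx. (x x)), ∅)})})})})} | St=∅]
t=21: [T=x | E={x↦thunk(x, {x↦thunk(x, {x↦thunk(x, {x↦thunk(x, {x↦thunk((λx. (x x)), ∅)})})})})} | St=[thunk]]
t=22: [T=x | E={x↦thunk(x, {x↦thunk(x, {x↦thunk(x, {x↦thunk((λx. (x x)), ∅)})})})} | St=[thunk]]
→ 22 transitions taken and the configuration is still not final: no result within 22 steps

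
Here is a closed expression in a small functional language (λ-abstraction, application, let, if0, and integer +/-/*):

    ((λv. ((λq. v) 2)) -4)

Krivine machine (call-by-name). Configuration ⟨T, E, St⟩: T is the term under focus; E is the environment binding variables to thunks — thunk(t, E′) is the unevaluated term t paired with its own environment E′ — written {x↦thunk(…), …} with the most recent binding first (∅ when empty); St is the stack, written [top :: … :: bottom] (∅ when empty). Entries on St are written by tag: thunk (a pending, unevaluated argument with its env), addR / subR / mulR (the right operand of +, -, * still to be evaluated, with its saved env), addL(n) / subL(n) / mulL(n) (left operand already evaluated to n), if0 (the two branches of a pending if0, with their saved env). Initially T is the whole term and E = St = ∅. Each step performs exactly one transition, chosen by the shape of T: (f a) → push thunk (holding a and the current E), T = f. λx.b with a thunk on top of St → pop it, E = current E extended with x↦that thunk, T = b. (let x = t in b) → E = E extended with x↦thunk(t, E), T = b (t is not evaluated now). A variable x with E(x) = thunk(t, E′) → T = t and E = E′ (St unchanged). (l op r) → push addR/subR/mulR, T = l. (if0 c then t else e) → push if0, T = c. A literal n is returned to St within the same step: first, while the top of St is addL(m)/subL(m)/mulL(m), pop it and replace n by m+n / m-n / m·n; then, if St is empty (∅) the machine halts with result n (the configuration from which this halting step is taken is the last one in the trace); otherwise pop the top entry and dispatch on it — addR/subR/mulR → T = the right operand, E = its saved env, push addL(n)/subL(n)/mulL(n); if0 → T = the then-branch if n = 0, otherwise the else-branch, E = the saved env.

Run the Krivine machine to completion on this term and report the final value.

Answer: -4

Execution trace:
t=0: [T=((λv. ((λq. v) 2)) -4) | E=∅ | St=∅]
t=1: [T=(λv. ((λq. v) 2)) | E=∅ | St=[thunk]]
t=2: [T=((λq. v) 2) | E={v↦thunk(-4, ∅)} | St=∅]
t=3: [T=(λq. v) | E={v↦thunk(-4, ∅)} | St=[thunk]]
t=4: [T=v | E={q↦thunk(2, {v↦thunk(-4, ∅)}), v↦thunk(-4, ∅)} | St=∅]
t=5: [T=-4 | E=∅ | St=∅]
→ final value -4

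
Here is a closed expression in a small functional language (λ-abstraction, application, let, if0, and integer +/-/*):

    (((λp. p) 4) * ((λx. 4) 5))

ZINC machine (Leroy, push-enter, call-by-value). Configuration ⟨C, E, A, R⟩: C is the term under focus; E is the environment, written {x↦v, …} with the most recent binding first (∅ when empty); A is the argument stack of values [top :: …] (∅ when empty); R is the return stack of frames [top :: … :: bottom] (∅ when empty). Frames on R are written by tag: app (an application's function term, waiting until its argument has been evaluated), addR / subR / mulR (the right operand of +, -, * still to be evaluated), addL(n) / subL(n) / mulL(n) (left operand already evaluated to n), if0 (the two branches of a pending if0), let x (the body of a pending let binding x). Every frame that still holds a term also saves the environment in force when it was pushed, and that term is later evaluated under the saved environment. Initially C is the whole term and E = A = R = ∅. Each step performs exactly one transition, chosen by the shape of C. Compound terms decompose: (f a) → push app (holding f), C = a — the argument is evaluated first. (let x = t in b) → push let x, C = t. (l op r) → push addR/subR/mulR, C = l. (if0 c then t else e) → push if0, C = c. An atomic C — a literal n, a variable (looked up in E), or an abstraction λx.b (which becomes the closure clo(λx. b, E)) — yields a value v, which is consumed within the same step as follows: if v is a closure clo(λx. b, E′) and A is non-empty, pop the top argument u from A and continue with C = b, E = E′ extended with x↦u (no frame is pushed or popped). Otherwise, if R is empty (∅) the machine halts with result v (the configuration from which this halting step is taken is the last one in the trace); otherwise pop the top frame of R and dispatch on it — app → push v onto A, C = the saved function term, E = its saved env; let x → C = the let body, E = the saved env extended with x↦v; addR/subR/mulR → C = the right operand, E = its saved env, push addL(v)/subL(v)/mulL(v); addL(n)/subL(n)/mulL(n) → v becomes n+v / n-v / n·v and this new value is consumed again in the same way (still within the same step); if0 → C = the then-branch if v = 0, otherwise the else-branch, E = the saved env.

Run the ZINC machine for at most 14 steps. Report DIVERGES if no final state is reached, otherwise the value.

Answer: 16

Derivation:
0. <C=(((λp. p) 4) * ((λx. 4) 5)), E=∅, A=∅, R=∅>
1. <C=((λp. p) 4), E=∅, A=∅, R=[mulR]>
2. <C=4, E=∅, A=∅, R=[app :: mulR]>
3. <C=(λp. p), E=∅, A=[4], R=[mulR]>
4. <C=p, E={p↦4}, A=∅, R=[mulR]>
5. <C=((λx. 4) 5), E=∅, A=∅, R=[mulL(4)]>
6. <C=5, E=∅, A=∅, R=[app :: mulL(4)]>
7. <C=(λx. 4), E=∅, A=[5], R=[mulL(4)]>
8. <C=4, E={x↦5}, A=∅, R=[mulL(4)]>
→ final value 16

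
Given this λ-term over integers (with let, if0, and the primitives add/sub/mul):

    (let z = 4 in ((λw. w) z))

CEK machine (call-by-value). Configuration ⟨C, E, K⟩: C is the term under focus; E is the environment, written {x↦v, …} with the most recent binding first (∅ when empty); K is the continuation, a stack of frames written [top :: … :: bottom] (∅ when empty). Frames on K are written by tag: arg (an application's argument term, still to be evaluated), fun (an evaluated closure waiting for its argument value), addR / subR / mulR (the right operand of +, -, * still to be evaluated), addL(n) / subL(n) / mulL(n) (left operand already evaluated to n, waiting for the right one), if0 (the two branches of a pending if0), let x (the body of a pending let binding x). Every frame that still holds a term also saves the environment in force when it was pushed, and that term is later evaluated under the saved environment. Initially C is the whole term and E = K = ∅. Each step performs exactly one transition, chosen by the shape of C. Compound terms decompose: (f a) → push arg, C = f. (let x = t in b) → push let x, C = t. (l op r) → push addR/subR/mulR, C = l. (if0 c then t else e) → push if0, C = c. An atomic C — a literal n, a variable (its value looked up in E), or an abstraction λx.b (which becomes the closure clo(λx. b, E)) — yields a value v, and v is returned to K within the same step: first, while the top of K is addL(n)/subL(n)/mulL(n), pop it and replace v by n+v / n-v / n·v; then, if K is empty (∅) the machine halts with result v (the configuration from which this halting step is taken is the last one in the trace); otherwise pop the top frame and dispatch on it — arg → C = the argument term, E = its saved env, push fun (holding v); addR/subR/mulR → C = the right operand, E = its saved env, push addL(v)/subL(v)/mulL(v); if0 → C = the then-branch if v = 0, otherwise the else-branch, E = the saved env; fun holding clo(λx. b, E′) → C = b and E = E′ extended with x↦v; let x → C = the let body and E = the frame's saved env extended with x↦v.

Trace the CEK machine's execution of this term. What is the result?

Answer: 4

Derivation:
step 0: <C=(let z = 4 in ((λw. w) z)), E=∅, K=∅>
step 1: <C=4, E=∅, K=[let z]>
step 2: <C=((λw. w) z), E={z↦4}, K=∅>
step 3: <C=(λw. w), E={z↦4}, K=[arg]>
step 4: <C=z, E={z↦4}, K=[fun]>
step 5: <C=w, E={w↦4, z↦4}, K=∅>
→ final value 4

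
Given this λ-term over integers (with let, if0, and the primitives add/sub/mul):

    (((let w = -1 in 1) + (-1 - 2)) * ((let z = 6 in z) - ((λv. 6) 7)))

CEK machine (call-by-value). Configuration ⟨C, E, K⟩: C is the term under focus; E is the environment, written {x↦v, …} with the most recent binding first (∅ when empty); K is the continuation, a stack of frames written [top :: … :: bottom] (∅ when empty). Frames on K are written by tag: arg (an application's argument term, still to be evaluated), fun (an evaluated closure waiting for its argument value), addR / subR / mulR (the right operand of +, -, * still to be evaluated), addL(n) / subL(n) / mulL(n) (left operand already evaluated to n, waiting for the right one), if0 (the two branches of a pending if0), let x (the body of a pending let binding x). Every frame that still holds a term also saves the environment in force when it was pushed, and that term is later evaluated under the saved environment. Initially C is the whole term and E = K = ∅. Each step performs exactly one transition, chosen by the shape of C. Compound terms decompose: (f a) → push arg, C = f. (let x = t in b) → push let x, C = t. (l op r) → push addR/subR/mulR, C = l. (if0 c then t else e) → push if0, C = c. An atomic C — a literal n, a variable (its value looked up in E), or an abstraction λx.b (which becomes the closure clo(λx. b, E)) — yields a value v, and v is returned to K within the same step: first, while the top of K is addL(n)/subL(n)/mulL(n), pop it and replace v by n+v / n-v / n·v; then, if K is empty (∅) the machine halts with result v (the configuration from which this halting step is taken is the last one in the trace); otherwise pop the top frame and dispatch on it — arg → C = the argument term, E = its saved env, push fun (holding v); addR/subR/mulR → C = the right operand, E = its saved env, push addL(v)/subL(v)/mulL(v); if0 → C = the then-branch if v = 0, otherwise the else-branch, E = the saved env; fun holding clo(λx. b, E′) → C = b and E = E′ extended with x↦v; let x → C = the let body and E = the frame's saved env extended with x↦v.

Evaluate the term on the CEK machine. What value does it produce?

Answer: 0

Execution trace:
t=0: <C=(((let w = -1 in 1) + (-1 - 2)) * ((let z = 6 in z) - ((λv. 6) 7))), E=∅, K=∅>
t=1: <C=((let w = -1 in 1) + (-1 - 2)), E=∅, K=[mulR]>
t=2: <C=(let w = -1 in 1), E=∅, K=[addR :: mulR]>
t=3: <C=-1, E=∅, K=[let w :: addR :: mulR]>
t=4: <C=1, E={w↦-1}, K=[addR :: mulR]>
t=5: <C=(-1 - 2), E=∅, K=[addL(1) :: mulR]>
t=6: <C=-1, E=∅, K=[subR :: addL(1) :: mulR]>
t=7: <C=2, E=∅, K=[subL(-1) :: addL(1) :: mulR]>
t=8: <C=((let z = 6 in z) - ((λv. 6) 7)), E=∅, K=[mulL(-2)]>
t=9: <C=(let z = 6 in z), E=∅, K=[subR :: mulL(-2)]>
t=10: <C=6, E=∅, K=[let z :: subR :: mulL(-2)]>
t=11: <C=z, E={z↦6}, K=[subR :: mulL(-2)]>
t=12: <C=((λv. 6) 7), E=∅, K=[subL(6) :: mulL(-2)]>
t=13: <C=(λv. 6), E=∅, K=[arg :: subL(6) :: mulL(-2)]>
t=14: <C=7, E=∅, K=[fun :: subL(6) :: mulL(-2)]>
t=15: <C=6, E={v↦7}, K=[subL(6) :: mulL(-2)]>
→ final value 0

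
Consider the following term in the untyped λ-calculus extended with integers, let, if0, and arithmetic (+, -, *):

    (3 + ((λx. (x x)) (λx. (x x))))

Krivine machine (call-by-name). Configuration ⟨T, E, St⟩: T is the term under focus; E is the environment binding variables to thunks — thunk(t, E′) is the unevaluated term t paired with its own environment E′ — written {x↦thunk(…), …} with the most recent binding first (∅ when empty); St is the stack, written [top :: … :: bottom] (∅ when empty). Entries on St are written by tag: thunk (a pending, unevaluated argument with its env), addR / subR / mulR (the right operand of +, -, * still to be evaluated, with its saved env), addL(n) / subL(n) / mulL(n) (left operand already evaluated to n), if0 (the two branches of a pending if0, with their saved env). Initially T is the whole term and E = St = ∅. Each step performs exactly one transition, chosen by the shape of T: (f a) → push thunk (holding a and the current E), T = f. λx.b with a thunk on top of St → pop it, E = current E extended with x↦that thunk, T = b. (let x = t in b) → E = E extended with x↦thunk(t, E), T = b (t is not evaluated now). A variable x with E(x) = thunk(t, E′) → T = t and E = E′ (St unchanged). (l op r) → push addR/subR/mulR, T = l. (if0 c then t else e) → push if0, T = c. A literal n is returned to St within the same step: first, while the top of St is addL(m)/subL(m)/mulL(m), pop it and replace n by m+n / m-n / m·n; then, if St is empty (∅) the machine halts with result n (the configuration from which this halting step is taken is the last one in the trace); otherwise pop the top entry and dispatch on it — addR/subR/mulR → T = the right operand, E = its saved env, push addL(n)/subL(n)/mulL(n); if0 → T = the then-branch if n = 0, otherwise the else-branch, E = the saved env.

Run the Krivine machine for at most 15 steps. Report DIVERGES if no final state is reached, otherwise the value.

0. <T=(3 + ((λx. (x x)) (λx. (x x)))), E=∅, St=∅>
1. <T=3, E=∅, St=[addR]>
2. <T=((λx. (x x)) (λx. (x x))), E=∅, St=[addL(3)]>
3. <T=(λx. (x x)), E=∅, St=[thunk :: addL(3)]>
4. <T=(x x), E={x↦thunk((λx. (x x)), ∅)}, St=[addL(3)]>
5. <T=x, E={x↦thunk((λx. (x x)), ∅)}, St=[thunk :: addL(3)]>
6. <T=(λx. (x x)), E=∅, St=[thunk :: addL(3)]>
7. <T=(x x), E={x↦thunk(x, {x↦thunk((λx. (x x)), ∅)})}, St=[addL(3)]>
8. <T=x, E={x↦thunk(x, {x↦thunk((λx. (x x)), ∅)})}, St=[thunk :: addL(3)]>
9. <T=x, E={x↦thunk((λx. (x x)), ∅)}, St=[thunk :: addL(3)]>
10. <T=(λx. (x x)), E=∅, St=[thunk :: addL(3)]>
11. <T=(x x), E={x↦thunk(x, {x↦thunk(x, {x↦thunk((λx. (x x)), ∅)})})}, St=[addL(3)]>
12. <T=x, E={x↦thunk(x, {x↦thunk(x, {x↦thunk((λx. (x x)), ∅)})})}, St=[thunk :: addL(3)]>
13. <T=x, E={x↦thunk(x, {x↦thunk((λx. (x x)), ∅)})}, St=[thunk :: addL(3)]>
14. <T=x, E={x↦thunk((λx. (x x)), ∅)}, St=[thunk :: addL(3)]>
15. <T=(λx. (x x)), E=∅, St=[thunk :: addL(3)]>
→ 15 transitions taken and the configuration is still not final: no result within 15 steps

Answer: DIVERGES (no final state within 15 steps)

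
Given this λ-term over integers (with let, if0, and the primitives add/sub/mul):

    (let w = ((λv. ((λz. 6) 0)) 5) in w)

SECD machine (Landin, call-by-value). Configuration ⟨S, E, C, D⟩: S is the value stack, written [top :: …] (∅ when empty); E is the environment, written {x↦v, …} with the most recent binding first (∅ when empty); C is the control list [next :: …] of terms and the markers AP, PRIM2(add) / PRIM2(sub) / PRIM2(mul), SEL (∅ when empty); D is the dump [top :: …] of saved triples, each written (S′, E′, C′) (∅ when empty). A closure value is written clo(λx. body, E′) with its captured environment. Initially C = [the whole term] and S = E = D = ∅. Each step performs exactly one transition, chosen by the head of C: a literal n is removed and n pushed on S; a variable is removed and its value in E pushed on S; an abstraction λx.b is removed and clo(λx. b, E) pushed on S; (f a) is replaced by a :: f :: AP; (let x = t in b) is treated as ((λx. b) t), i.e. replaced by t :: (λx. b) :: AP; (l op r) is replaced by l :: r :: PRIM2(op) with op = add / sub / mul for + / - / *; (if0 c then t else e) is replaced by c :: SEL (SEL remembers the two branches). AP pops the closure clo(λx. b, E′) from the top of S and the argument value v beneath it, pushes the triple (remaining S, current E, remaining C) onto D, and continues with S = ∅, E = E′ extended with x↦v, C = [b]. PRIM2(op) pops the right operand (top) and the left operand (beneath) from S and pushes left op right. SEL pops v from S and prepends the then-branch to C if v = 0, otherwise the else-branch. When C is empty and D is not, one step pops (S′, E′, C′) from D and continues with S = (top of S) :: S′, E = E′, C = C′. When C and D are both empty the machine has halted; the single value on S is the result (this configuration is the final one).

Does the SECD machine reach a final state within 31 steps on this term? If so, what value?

t=0: <S=∅, E=∅, C=[(let w = ((λv. ((λz. 6) 0)) 5) in w)], D=∅>
t=1: <S=∅, E=∅, C=[((λv. ((λz. 6) 0)) 5) :: (λw. w) :: AP], D=∅>
t=2: <S=∅, E=∅, C=[5 :: (λv. ((λz. 6) 0)) :: AP :: (λw. w) :: AP], D=∅>
t=3: <S=[5], E=∅, C=[(λv. ((λz. 6) 0)) :: AP :: (λw. w) :: AP], D=∅>
t=4: <S=[clo(λv. ((λz. 6) 0), ∅) :: 5], E=∅, C=[AP :: (λw. w) :: AP], D=∅>
t=5: <S=∅, E={v↦5}, C=[((λz. 6) 0)], D=[(∅, ∅, [(λw. w) :: AP])]>
t=6: <S=∅, E={v↦5}, C=[0 :: (λz. 6) :: AP], D=[(∅, ∅, [(λw. w) :: AP])]>
t=7: <S=[0], E={v↦5}, C=[(λz. 6) :: AP], D=[(∅, ∅, [(λw. w) :: AP])]>
t=8: <S=[clo(λz. 6, {v↦5}) :: 0], E={v↦5}, C=[AP], D=[(∅, ∅, [(λw. w) :: AP])]>
t=9: <S=∅, E={z↦0, v↦5}, C=[6], D=[(∅, {v↦5}, ∅) :: (∅, ∅, [(λw. w) :: AP])]>
t=10: <S=[6], E={z↦0, v↦5}, C=∅, D=[(∅, {v↦5}, ∅) :: (∅, ∅, [(λw. w) :: AP])]>
t=11: <S=[6], E={v↦5}, C=∅, D=[(∅, ∅, [(λw. w) :: AP])]>
t=12: <S=[6], E=∅, C=[(λw. w) :: AP], D=∅>
t=13: <S=[clo(λw. w, ∅) :: 6], E=∅, C=[AP], D=∅>
t=14: <S=∅, E={w↦6}, C=[w], D=[(∅, ∅, ∅)]>
t=15: <S=[6], E={w↦6}, C=∅, D=[(∅, ∅, ∅)]>
t=16: <S=[6], E=∅, C=∅, D=∅>
→ final value 6

Answer: 6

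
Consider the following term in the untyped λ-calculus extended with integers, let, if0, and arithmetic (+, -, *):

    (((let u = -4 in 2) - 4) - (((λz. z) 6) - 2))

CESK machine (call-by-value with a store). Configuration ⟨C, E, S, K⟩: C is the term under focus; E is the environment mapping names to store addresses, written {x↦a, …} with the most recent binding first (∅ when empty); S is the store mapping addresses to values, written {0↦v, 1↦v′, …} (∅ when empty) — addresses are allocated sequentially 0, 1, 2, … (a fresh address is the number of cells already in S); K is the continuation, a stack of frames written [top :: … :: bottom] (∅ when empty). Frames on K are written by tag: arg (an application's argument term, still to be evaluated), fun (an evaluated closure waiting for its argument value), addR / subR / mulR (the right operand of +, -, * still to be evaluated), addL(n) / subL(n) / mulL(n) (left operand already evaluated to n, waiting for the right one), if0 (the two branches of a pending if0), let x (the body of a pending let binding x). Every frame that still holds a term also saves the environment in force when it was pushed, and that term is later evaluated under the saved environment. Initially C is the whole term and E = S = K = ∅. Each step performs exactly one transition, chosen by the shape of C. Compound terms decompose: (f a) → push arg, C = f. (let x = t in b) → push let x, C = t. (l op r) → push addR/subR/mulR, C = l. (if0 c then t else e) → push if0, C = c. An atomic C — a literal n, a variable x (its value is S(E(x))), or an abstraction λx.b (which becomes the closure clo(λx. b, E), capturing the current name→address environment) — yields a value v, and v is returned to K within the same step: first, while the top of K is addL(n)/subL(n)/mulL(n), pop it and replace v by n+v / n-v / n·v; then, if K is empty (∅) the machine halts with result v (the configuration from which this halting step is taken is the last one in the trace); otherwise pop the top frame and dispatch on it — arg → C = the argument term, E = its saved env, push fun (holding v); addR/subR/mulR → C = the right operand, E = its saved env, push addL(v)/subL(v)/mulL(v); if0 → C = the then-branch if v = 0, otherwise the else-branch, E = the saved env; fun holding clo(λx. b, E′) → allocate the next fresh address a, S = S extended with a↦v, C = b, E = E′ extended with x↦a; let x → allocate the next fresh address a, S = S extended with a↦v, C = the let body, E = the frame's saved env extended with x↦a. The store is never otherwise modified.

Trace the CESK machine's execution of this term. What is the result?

0. <C=(((let u = -4 in 2) - 4) - (((λz. z) 6) - 2)), E=∅, S=∅, K=∅>
1. <C=((let u = -4 in 2) - 4), E=∅, S=∅, K=[subR]>
2. <C=(let u = -4 in 2), E=∅, S=∅, K=[subR :: subR]>
3. <C=-4, E=∅, S=∅, K=[let u :: subR :: subR]>
4. <C=2, E={u↦0}, S={0↦-4}, K=[subR :: subR]>
5. <C=4, E=∅, S={0↦-4}, K=[subL(2) :: subR]>
6. <C=(((λz. z) 6) - 2), E=∅, S={0↦-4}, K=[subL(-2)]>
7. <C=((λz. z) 6), E=∅, S={0↦-4}, K=[subR :: subL(-2)]>
8. <C=(λz. z), E=∅, S={0↦-4}, K=[arg :: subR :: subL(-2)]>
9. <C=6, E=∅, S={0↦-4}, K=[fun :: subR :: subL(-2)]>
10. <C=z, E={z↦1}, S={0↦-4, 1↦6}, K=[subR :: subL(-2)]>
11. <C=2, E=∅, S={0↦-4, 1↦6}, K=[subL(6) :: subL(-2)]>
→ final value -6

Answer: -6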